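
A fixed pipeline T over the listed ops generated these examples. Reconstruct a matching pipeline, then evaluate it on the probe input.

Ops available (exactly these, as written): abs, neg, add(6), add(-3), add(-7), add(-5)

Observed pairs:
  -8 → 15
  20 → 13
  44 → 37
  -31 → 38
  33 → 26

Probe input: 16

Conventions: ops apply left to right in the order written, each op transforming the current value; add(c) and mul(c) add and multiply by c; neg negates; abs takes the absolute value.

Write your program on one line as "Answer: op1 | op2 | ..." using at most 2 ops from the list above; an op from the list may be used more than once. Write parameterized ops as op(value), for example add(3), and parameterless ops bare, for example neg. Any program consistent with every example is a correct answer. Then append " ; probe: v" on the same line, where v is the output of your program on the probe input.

add(-7) | abs ; probe: 9

Check, running the answer program on each example:
  -8 -> -15 -> 15
  20 -> 13 -> 13
  44 -> 37 -> 37
  -31 -> -38 -> 38
  33 -> 26 -> 26
  probe: 16 -> 9 -> 9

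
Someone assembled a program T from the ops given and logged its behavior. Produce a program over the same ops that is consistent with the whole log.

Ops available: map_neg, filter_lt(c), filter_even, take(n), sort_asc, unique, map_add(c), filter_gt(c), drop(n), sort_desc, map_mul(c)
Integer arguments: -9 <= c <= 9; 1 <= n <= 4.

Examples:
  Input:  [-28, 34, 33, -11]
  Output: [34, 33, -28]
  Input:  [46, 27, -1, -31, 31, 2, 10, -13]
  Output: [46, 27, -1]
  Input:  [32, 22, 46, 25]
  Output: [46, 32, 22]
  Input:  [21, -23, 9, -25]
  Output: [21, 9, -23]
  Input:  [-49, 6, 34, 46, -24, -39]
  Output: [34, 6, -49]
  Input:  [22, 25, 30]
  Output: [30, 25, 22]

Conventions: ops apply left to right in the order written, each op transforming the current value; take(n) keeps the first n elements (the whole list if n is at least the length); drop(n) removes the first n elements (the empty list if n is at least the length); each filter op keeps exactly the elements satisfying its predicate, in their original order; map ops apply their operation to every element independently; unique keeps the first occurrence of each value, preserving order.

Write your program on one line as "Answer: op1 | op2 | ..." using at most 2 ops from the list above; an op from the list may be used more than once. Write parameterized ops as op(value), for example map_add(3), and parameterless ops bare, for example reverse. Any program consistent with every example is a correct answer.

take(3) | sort_desc

Check, running the answer program on each example:
  [-28, 34, 33, -11] -> [-28, 34, 33] -> [34, 33, -28]
  [46, 27, -1, -31, 31, 2, 10, -13] -> [46, 27, -1] -> [46, 27, -1]
  [32, 22, 46, 25] -> [32, 22, 46] -> [46, 32, 22]
  [21, -23, 9, -25] -> [21, -23, 9] -> [21, 9, -23]
  [-49, 6, 34, 46, -24, -39] -> [-49, 6, 34] -> [34, 6, -49]
  [22, 25, 30] -> [22, 25, 30] -> [30, 25, 22]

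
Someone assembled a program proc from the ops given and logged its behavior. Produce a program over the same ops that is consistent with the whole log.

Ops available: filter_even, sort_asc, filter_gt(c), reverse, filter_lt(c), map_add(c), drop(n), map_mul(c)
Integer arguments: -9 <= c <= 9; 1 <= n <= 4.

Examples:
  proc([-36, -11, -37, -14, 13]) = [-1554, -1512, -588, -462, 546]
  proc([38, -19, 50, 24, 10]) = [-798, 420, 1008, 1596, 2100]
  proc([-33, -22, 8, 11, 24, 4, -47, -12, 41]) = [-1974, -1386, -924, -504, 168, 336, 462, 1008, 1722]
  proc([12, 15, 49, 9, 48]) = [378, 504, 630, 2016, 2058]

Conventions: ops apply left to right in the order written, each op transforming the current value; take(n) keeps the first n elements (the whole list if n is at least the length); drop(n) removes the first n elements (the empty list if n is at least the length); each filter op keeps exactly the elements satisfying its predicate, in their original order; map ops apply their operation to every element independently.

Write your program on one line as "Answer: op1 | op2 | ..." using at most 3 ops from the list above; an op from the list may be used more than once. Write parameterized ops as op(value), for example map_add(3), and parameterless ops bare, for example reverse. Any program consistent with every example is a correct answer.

map_mul(6) | sort_asc | map_mul(7)

Check, running the answer program on each example:
  [-36, -11, -37, -14, 13] -> [-216, -66, -222, -84, 78] -> [-222, -216, -84, -66, 78] -> [-1554, -1512, -588, -462, 546]
  [38, -19, 50, 24, 10] -> [228, -114, 300, 144, 60] -> [-114, 60, 144, 228, 300] -> [-798, 420, 1008, 1596, 2100]
  [-33, -22, 8, 11, 24, 4, -47, -12, 41] -> [-198, -132, 48, 66, 144, 24, -282, -72, 246] -> [-282, -198, -132, -72, 24, 48, 66, 144, 246] -> [-1974, -1386, -924, -504, 168, 336, 462, 1008, 1722]
  [12, 15, 49, 9, 48] -> [72, 90, 294, 54, 288] -> [54, 72, 90, 288, 294] -> [378, 504, 630, 2016, 2058]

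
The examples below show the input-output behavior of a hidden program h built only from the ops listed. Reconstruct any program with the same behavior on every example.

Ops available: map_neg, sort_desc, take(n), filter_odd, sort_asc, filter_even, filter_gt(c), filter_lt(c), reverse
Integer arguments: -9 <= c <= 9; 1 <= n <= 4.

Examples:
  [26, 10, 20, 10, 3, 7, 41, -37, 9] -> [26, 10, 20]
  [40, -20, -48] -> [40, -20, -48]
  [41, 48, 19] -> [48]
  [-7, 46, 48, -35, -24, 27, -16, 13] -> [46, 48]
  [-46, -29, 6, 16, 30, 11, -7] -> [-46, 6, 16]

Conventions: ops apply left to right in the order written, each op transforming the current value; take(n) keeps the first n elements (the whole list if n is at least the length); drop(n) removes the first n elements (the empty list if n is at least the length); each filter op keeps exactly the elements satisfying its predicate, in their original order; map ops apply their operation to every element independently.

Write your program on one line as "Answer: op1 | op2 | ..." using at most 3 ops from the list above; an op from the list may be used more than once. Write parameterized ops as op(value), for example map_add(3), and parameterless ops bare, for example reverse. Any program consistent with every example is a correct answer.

take(4) | filter_even | take(3)

Check, running the answer program on each example:
  [26, 10, 20, 10, 3, 7, 41, -37, 9] -> [26, 10, 20, 10] -> [26, 10, 20, 10] -> [26, 10, 20]
  [40, -20, -48] -> [40, -20, -48] -> [40, -20, -48] -> [40, -20, -48]
  [41, 48, 19] -> [41, 48, 19] -> [48] -> [48]
  [-7, 46, 48, -35, -24, 27, -16, 13] -> [-7, 46, 48, -35] -> [46, 48] -> [46, 48]
  [-46, -29, 6, 16, 30, 11, -7] -> [-46, -29, 6, 16] -> [-46, 6, 16] -> [-46, 6, 16]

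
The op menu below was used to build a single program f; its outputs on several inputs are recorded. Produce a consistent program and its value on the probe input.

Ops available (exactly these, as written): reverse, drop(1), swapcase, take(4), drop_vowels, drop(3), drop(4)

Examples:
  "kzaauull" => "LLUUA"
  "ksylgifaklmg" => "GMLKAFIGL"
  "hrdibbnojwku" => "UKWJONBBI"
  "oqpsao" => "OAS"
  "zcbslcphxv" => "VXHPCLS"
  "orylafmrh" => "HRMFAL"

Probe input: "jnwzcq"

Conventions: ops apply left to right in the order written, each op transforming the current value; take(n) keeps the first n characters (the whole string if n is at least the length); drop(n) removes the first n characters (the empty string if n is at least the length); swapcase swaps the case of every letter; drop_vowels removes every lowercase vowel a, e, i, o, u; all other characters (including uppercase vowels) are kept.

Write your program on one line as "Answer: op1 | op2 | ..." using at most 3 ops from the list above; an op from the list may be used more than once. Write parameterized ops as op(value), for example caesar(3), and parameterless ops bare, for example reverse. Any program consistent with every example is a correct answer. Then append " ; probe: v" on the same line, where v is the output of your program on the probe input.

swapcase | drop(3) | reverse ; probe: "QCZ"

Check, running the answer program on each example:
  "kzaauull" -> "KZAAUULL" -> "AUULL" -> "LLUUA"
  "ksylgifaklmg" -> "KSYLGIFAKLMG" -> "LGIFAKLMG" -> "GMLKAFIGL"
  "hrdibbnojwku" -> "HRDIBBNOJWKU" -> "IBBNOJWKU" -> "UKWJONBBI"
  "oqpsao" -> "OQPSAO" -> "SAO" -> "OAS"
  "zcbslcphxv" -> "ZCBSLCPHXV" -> "SLCPHXV" -> "VXHPCLS"
  "orylafmrh" -> "ORYLAFMRH" -> "LAFMRH" -> "HRMFAL"
  probe: "jnwzcq" -> "JNWZCQ" -> "ZCQ" -> "QCZ"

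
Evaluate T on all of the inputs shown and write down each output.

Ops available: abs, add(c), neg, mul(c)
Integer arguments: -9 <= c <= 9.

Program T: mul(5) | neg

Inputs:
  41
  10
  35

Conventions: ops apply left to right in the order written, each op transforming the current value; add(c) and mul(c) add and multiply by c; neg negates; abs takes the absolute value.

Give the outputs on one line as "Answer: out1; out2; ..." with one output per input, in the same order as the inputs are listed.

Execution, op by op:
  41 -> 205 -> -205
  10 -> 50 -> -50
  35 -> 175 -> -175

-205; -50; -175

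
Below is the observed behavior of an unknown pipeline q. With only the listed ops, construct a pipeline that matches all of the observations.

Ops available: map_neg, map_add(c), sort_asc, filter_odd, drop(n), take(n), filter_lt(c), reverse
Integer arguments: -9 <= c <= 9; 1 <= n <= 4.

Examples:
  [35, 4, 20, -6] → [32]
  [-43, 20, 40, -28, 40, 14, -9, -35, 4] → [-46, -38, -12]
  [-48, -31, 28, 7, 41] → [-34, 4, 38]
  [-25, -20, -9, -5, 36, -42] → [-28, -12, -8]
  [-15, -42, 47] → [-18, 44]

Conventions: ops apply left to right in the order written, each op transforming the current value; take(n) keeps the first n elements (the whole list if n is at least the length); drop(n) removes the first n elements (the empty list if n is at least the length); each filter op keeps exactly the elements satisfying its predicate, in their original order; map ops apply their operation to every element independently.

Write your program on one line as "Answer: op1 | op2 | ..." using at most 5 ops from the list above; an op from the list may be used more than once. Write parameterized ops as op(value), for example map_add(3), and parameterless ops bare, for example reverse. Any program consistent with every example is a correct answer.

filter_odd | reverse | map_add(-3) | sort_asc

Check, running the answer program on each example:
  [35, 4, 20, -6] -> [35] -> [35] -> [32] -> [32]
  [-43, 20, 40, -28, 40, 14, -9, -35, 4] -> [-43, -9, -35] -> [-35, -9, -43] -> [-38, -12, -46] -> [-46, -38, -12]
  [-48, -31, 28, 7, 41] -> [-31, 7, 41] -> [41, 7, -31] -> [38, 4, -34] -> [-34, 4, 38]
  [-25, -20, -9, -5, 36, -42] -> [-25, -9, -5] -> [-5, -9, -25] -> [-8, -12, -28] -> [-28, -12, -8]
  [-15, -42, 47] -> [-15, 47] -> [47, -15] -> [44, -18] -> [-18, 44]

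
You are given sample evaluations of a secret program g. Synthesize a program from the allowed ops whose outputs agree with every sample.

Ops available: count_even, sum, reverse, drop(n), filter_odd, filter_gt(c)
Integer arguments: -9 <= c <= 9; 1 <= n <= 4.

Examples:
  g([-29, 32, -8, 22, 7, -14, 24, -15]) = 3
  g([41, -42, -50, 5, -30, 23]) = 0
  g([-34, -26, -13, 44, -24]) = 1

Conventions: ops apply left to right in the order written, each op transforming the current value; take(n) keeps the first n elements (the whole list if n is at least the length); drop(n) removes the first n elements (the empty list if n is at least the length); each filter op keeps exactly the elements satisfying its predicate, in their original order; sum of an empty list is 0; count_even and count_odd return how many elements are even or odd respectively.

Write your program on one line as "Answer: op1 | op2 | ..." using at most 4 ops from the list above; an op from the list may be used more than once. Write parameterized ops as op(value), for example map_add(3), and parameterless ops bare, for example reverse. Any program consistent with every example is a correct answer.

reverse | drop(1) | filter_gt(-2) | count_even

Check, running the answer program on each example:
  [-29, 32, -8, 22, 7, -14, 24, -15] -> [-15, 24, -14, 7, 22, -8, 32, -29] -> [24, -14, 7, 22, -8, 32, -29] -> [24, 7, 22, 32] -> 3
  [41, -42, -50, 5, -30, 23] -> [23, -30, 5, -50, -42, 41] -> [-30, 5, -50, -42, 41] -> [5, 41] -> 0
  [-34, -26, -13, 44, -24] -> [-24, 44, -13, -26, -34] -> [44, -13, -26, -34] -> [44] -> 1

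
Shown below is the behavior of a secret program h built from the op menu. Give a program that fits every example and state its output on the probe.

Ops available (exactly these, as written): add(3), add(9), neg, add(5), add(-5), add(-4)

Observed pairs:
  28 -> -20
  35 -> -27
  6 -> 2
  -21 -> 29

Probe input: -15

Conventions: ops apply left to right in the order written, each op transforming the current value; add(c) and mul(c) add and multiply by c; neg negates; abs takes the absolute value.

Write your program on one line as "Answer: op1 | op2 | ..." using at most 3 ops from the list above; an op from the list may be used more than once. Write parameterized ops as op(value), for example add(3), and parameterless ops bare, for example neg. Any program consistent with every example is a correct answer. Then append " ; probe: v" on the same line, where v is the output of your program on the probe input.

add(-5) | neg | add(3) ; probe: 23

Check, running the answer program on each example:
  28 -> 23 -> -23 -> -20
  35 -> 30 -> -30 -> -27
  6 -> 1 -> -1 -> 2
  -21 -> -26 -> 26 -> 29
  probe: -15 -> -20 -> 20 -> 23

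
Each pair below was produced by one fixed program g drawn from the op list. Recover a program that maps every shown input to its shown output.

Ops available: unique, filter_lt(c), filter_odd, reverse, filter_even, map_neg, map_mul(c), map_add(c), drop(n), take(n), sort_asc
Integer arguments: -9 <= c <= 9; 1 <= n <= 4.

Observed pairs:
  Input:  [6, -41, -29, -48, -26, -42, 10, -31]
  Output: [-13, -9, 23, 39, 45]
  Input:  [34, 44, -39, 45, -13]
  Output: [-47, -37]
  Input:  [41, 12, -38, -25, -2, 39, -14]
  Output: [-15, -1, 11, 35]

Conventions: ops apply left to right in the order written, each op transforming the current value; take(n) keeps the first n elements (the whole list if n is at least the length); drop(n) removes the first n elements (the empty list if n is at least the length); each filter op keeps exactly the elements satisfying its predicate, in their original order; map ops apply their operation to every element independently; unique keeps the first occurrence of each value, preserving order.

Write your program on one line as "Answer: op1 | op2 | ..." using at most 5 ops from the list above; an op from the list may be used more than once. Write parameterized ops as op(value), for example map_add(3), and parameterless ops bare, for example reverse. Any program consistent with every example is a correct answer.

map_neg | filter_even | map_add(-3) | sort_asc

Check, running the answer program on each example:
  [6, -41, -29, -48, -26, -42, 10, -31] -> [-6, 41, 29, 48, 26, 42, -10, 31] -> [-6, 48, 26, 42, -10] -> [-9, 45, 23, 39, -13] -> [-13, -9, 23, 39, 45]
  [34, 44, -39, 45, -13] -> [-34, -44, 39, -45, 13] -> [-34, -44] -> [-37, -47] -> [-47, -37]
  [41, 12, -38, -25, -2, 39, -14] -> [-41, -12, 38, 25, 2, -39, 14] -> [-12, 38, 2, 14] -> [-15, 35, -1, 11] -> [-15, -1, 11, 35]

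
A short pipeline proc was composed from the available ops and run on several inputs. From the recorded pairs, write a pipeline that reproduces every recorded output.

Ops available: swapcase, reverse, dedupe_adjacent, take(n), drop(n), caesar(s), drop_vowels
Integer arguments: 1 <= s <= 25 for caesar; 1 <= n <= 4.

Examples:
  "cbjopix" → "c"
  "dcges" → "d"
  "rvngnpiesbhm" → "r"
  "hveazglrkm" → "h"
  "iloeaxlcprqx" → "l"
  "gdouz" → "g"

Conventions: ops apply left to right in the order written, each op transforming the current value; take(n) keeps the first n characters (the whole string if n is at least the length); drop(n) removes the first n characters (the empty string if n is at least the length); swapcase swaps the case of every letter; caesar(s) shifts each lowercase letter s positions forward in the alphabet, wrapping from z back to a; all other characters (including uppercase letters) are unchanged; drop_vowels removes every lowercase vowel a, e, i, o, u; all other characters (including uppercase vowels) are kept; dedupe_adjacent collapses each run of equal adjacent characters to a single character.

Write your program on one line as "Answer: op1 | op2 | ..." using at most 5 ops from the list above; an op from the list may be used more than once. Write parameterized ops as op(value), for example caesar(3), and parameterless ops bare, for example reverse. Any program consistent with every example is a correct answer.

reverse | drop_vowels | reverse | take(1)

Check, running the answer program on each example:
  "cbjopix" -> "xipojbc" -> "xpjbc" -> "cbjpx" -> "c"
  "dcges" -> "segcd" -> "sgcd" -> "dcgs" -> "d"
  "rvngnpiesbhm" -> "mhbseipngnvr" -> "mhbspngnvr" -> "rvngnpsbhm" -> "r"
  "hveazglrkm" -> "mkrlgzaevh" -> "mkrlgzvh" -> "hvzglrkm" -> "h"
  "iloeaxlcprqx" -> "xqrpclxaeoli" -> "xqrpclxl" -> "lxlcprqx" -> "l"
  "gdouz" -> "zuodg" -> "zdg" -> "gdz" -> "g"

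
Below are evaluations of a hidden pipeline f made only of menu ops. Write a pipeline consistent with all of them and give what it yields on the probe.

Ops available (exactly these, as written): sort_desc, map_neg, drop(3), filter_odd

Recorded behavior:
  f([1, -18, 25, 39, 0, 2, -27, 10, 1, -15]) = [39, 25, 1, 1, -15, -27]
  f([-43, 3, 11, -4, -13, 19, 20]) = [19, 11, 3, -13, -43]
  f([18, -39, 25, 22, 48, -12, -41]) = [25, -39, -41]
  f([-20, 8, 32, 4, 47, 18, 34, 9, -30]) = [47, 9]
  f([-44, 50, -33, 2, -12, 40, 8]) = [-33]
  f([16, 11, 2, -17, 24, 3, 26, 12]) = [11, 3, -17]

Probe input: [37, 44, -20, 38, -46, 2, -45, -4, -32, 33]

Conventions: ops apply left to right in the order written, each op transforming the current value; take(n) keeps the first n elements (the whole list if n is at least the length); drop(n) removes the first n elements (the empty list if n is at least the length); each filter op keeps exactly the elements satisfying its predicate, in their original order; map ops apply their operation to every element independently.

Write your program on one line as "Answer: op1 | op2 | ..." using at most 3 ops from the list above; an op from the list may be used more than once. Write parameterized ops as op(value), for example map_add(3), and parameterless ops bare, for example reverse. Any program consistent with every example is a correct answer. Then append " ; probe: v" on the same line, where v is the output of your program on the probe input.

sort_desc | filter_odd ; probe: [37, 33, -45]

Check, running the answer program on each example:
  [1, -18, 25, 39, 0, 2, -27, 10, 1, -15] -> [39, 25, 10, 2, 1, 1, 0, -15, -18, -27] -> [39, 25, 1, 1, -15, -27]
  [-43, 3, 11, -4, -13, 19, 20] -> [20, 19, 11, 3, -4, -13, -43] -> [19, 11, 3, -13, -43]
  [18, -39, 25, 22, 48, -12, -41] -> [48, 25, 22, 18, -12, -39, -41] -> [25, -39, -41]
  [-20, 8, 32, 4, 47, 18, 34, 9, -30] -> [47, 34, 32, 18, 9, 8, 4, -20, -30] -> [47, 9]
  [-44, 50, -33, 2, -12, 40, 8] -> [50, 40, 8, 2, -12, -33, -44] -> [-33]
  [16, 11, 2, -17, 24, 3, 26, 12] -> [26, 24, 16, 12, 11, 3, 2, -17] -> [11, 3, -17]
  probe: [37, 44, -20, 38, -46, 2, -45, -4, -32, 33] -> [44, 38, 37, 33, 2, -4, -20, -32, -45, -46] -> [37, 33, -45]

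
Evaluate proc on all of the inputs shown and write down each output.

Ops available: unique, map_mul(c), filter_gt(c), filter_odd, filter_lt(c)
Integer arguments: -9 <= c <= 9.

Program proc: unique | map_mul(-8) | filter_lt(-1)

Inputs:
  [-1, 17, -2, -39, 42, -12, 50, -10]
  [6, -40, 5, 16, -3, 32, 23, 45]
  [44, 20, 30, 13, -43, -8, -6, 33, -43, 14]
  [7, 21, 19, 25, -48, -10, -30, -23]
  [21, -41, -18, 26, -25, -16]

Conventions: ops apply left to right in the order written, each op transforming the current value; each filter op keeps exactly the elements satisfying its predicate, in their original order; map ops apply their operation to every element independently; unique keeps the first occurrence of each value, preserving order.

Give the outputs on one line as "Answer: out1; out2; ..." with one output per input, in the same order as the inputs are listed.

Execution, op by op:
  [-1, 17, -2, -39, 42, -12, 50, -10] -> [-1, 17, -2, -39, 42, -12, 50, -10] -> [8, -136, 16, 312, -336, 96, -400, 80] -> [-136, -336, -400]
  [6, -40, 5, 16, -3, 32, 23, 45] -> [6, -40, 5, 16, -3, 32, 23, 45] -> [-48, 320, -40, -128, 24, -256, -184, -360] -> [-48, -40, -128, -256, -184, -360]
  [44, 20, 30, 13, -43, -8, -6, 33, -43, 14] -> [44, 20, 30, 13, -43, -8, -6, 33, 14] -> [-352, -160, -240, -104, 344, 64, 48, -264, -112] -> [-352, -160, -240, -104, -264, -112]
  [7, 21, 19, 25, -48, -10, -30, -23] -> [7, 21, 19, 25, -48, -10, -30, -23] -> [-56, -168, -152, -200, 384, 80, 240, 184] -> [-56, -168, -152, -200]
  [21, -41, -18, 26, -25, -16] -> [21, -41, -18, 26, -25, -16] -> [-168, 328, 144, -208, 200, 128] -> [-168, -208]

[-136, -336, -400]; [-48, -40, -128, -256, -184, -360]; [-352, -160, -240, -104, -264, -112]; [-56, -168, -152, -200]; [-168, -208]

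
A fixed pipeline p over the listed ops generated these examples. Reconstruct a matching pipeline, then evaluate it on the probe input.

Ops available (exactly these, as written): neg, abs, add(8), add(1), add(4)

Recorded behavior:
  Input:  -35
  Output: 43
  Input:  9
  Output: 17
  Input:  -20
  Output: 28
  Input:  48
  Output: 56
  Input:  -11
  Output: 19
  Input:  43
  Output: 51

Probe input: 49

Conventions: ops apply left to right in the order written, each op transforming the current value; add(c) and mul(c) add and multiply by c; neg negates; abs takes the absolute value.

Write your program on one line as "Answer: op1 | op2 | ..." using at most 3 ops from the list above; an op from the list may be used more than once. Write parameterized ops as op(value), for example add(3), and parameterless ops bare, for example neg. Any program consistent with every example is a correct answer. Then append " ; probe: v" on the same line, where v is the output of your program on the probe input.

abs | add(8) ; probe: 57

Check, running the answer program on each example:
  -35 -> 35 -> 43
  9 -> 9 -> 17
  -20 -> 20 -> 28
  48 -> 48 -> 56
  -11 -> 11 -> 19
  43 -> 43 -> 51
  probe: 49 -> 49 -> 57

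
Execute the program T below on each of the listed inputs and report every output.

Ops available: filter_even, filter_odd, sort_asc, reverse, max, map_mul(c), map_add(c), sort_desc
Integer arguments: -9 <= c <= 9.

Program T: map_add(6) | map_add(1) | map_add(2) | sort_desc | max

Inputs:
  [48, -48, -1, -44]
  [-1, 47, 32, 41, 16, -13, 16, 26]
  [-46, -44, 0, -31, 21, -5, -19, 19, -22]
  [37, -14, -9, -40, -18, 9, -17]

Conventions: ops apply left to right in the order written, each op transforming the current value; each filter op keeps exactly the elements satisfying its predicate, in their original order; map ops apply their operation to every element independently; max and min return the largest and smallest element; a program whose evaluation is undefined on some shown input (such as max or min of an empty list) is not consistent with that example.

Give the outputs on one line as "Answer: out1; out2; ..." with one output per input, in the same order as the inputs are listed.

Execution, op by op:
  [48, -48, -1, -44] -> [54, -42, 5, -38] -> [55, -41, 6, -37] -> [57, -39, 8, -35] -> [57, 8, -35, -39] -> 57
  [-1, 47, 32, 41, 16, -13, 16, 26] -> [5, 53, 38, 47, 22, -7, 22, 32] -> [6, 54, 39, 48, 23, -6, 23, 33] -> [8, 56, 41, 50, 25, -4, 25, 35] -> [56, 50, 41, 35, 25, 25, 8, -4] -> 56
  [-46, -44, 0, -31, 21, -5, -19, 19, -22] -> [-40, -38, 6, -25, 27, 1, -13, 25, -16] -> [-39, -37, 7, -24, 28, 2, -12, 26, -15] -> [-37, -35, 9, -22, 30, 4, -10, 28, -13] -> [30, 28, 9, 4, -10, -13, -22, -35, -37] -> 30
  [37, -14, -9, -40, -18, 9, -17] -> [43, -8, -3, -34, -12, 15, -11] -> [44, -7, -2, -33, -11, 16, -10] -> [46, -5, 0, -31, -9, 18, -8] -> [46, 18, 0, -5, -8, -9, -31] -> 46

57; 56; 30; 46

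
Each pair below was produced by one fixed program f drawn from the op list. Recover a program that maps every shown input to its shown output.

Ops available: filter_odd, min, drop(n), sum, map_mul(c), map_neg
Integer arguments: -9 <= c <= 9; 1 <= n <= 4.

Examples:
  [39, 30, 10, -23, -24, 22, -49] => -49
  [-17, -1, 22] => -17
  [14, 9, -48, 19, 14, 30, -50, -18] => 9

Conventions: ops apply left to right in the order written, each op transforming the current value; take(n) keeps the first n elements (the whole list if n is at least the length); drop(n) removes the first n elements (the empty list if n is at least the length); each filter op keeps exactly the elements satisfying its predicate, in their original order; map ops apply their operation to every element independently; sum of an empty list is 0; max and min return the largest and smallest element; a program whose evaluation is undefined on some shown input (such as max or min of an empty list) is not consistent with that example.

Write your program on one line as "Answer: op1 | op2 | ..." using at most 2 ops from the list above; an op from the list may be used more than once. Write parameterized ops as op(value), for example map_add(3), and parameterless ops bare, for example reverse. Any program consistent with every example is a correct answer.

filter_odd | min

Check, running the answer program on each example:
  [39, 30, 10, -23, -24, 22, -49] -> [39, -23, -49] -> -49
  [-17, -1, 22] -> [-17, -1] -> -17
  [14, 9, -48, 19, 14, 30, -50, -18] -> [9, 19] -> 9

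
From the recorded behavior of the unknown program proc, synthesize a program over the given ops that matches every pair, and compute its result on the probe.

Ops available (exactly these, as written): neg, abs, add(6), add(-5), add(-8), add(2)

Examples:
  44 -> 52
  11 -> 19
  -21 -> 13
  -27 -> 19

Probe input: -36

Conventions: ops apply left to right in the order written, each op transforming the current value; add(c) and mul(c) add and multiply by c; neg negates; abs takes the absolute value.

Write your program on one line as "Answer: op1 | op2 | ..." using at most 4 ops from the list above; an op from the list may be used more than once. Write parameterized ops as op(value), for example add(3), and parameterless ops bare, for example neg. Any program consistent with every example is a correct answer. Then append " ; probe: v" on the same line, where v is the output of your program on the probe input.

neg | add(-8) | abs ; probe: 28

Check, running the answer program on each example:
  44 -> -44 -> -52 -> 52
  11 -> -11 -> -19 -> 19
  -21 -> 21 -> 13 -> 13
  -27 -> 27 -> 19 -> 19
  probe: -36 -> 36 -> 28 -> 28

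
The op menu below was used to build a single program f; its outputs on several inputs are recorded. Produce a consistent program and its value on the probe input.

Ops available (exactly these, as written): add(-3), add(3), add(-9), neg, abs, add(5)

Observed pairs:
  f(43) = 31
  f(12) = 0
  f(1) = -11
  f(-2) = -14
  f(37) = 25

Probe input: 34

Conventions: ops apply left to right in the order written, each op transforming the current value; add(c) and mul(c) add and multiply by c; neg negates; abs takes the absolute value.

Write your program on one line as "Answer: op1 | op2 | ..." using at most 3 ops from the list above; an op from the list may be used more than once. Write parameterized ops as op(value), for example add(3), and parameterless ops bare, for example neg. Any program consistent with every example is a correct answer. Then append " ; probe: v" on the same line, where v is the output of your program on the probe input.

add(-3) | add(-9) ; probe: 22

Check, running the answer program on each example:
  43 -> 40 -> 31
  12 -> 9 -> 0
  1 -> -2 -> -11
  -2 -> -5 -> -14
  37 -> 34 -> 25
  probe: 34 -> 31 -> 22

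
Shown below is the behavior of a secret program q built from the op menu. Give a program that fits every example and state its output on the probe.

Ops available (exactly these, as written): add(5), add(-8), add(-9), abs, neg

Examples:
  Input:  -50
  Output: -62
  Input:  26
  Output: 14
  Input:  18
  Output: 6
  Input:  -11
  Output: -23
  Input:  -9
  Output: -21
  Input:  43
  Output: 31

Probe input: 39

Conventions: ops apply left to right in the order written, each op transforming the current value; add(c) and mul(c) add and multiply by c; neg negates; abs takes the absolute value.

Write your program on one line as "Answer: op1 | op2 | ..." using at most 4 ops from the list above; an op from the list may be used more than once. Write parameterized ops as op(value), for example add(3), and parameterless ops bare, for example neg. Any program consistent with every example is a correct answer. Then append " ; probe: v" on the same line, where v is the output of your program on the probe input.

add(5) | add(-8) | add(-9) ; probe: 27

Check, running the answer program on each example:
  -50 -> -45 -> -53 -> -62
  26 -> 31 -> 23 -> 14
  18 -> 23 -> 15 -> 6
  -11 -> -6 -> -14 -> -23
  -9 -> -4 -> -12 -> -21
  43 -> 48 -> 40 -> 31
  probe: 39 -> 44 -> 36 -> 27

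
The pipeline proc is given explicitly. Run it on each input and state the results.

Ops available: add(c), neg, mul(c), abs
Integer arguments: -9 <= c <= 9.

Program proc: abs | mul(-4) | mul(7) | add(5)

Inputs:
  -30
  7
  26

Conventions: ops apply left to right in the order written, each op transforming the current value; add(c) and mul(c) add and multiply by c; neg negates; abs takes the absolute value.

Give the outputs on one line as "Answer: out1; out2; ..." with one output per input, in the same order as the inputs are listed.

Execution, op by op:
  -30 -> 30 -> -120 -> -840 -> -835
  7 -> 7 -> -28 -> -196 -> -191
  26 -> 26 -> -104 -> -728 -> -723

-835; -191; -723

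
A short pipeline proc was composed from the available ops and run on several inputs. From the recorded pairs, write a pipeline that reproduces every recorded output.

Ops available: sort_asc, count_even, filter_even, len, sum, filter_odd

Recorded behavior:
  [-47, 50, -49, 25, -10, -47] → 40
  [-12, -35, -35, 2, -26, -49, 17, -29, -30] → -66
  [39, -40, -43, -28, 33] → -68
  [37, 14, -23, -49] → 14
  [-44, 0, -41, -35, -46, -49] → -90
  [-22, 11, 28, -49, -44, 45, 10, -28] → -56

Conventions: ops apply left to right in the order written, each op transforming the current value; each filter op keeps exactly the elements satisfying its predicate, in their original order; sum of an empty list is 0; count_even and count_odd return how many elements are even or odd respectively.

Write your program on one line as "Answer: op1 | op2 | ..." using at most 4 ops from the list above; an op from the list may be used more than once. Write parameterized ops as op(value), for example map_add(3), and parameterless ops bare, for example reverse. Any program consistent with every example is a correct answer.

filter_even | sort_asc | sum

Check, running the answer program on each example:
  [-47, 50, -49, 25, -10, -47] -> [50, -10] -> [-10, 50] -> 40
  [-12, -35, -35, 2, -26, -49, 17, -29, -30] -> [-12, 2, -26, -30] -> [-30, -26, -12, 2] -> -66
  [39, -40, -43, -28, 33] -> [-40, -28] -> [-40, -28] -> -68
  [37, 14, -23, -49] -> [14] -> [14] -> 14
  [-44, 0, -41, -35, -46, -49] -> [-44, 0, -46] -> [-46, -44, 0] -> -90
  [-22, 11, 28, -49, -44, 45, 10, -28] -> [-22, 28, -44, 10, -28] -> [-44, -28, -22, 10, 28] -> -56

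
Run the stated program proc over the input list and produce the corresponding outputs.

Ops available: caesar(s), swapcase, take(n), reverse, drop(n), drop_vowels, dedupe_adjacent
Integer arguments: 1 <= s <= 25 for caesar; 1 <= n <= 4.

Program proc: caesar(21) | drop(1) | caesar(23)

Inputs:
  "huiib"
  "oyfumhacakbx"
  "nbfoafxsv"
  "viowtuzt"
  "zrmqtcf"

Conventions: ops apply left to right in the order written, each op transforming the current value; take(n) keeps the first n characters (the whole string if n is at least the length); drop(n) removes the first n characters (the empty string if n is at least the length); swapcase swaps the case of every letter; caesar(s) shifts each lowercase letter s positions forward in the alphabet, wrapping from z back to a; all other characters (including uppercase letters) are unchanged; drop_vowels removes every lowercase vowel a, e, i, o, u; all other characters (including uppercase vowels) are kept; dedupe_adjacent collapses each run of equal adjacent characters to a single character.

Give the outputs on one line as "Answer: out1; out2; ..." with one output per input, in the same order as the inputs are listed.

Execution, op by op:
  "huiib" -> "cpddw" -> "pddw" -> "maat"
  "oyfumhacakbx" -> "jtaphcvxvfws" -> "taphcvxvfws" -> "qxmezsusctp"
  "nbfoafxsv" -> "iwajvasnq" -> "wajvasnq" -> "txgsxpkn"
  "viowtuzt" -> "qdjropuo" -> "djropuo" -> "agolmrl"
  "zrmqtcf" -> "umhloxa" -> "mhloxa" -> "jeilux"

"maat"; "qxmezsusctp"; "txgsxpkn"; "agolmrl"; "jeilux"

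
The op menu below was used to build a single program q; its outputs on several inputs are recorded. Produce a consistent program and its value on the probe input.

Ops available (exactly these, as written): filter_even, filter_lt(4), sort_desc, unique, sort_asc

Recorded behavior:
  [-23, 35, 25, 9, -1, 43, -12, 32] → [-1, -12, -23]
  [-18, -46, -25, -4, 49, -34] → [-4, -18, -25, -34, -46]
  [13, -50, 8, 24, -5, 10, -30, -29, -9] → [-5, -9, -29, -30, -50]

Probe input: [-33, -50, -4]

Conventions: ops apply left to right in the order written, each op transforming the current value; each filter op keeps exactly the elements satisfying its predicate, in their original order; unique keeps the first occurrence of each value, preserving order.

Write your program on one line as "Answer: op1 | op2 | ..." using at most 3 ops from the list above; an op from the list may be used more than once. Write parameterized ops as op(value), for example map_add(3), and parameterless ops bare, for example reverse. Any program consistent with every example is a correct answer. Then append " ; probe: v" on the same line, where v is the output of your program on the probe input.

sort_desc | filter_lt(4) ; probe: [-4, -33, -50]

Check, running the answer program on each example:
  [-23, 35, 25, 9, -1, 43, -12, 32] -> [43, 35, 32, 25, 9, -1, -12, -23] -> [-1, -12, -23]
  [-18, -46, -25, -4, 49, -34] -> [49, -4, -18, -25, -34, -46] -> [-4, -18, -25, -34, -46]
  [13, -50, 8, 24, -5, 10, -30, -29, -9] -> [24, 13, 10, 8, -5, -9, -29, -30, -50] -> [-5, -9, -29, -30, -50]
  probe: [-33, -50, -4] -> [-4, -33, -50] -> [-4, -33, -50]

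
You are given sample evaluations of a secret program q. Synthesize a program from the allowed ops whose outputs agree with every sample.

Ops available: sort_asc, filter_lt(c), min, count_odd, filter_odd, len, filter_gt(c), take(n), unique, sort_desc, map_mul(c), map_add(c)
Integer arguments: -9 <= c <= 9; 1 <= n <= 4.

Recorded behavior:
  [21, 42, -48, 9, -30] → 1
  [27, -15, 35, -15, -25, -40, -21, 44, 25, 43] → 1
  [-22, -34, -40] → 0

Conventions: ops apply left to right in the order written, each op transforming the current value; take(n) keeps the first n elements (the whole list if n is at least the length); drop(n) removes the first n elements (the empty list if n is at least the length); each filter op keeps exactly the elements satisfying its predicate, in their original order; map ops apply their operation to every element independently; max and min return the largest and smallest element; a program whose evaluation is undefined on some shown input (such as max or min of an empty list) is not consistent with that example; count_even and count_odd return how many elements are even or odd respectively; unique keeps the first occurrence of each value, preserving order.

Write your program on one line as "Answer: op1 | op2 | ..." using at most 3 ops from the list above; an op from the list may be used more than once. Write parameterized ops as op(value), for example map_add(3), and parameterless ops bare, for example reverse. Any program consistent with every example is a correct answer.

filter_odd | take(1) | count_odd

Check, running the answer program on each example:
  [21, 42, -48, 9, -30] -> [21, 9] -> [21] -> 1
  [27, -15, 35, -15, -25, -40, -21, 44, 25, 43] -> [27, -15, 35, -15, -25, -21, 25, 43] -> [27] -> 1
  [-22, -34, -40] -> [] -> [] -> 0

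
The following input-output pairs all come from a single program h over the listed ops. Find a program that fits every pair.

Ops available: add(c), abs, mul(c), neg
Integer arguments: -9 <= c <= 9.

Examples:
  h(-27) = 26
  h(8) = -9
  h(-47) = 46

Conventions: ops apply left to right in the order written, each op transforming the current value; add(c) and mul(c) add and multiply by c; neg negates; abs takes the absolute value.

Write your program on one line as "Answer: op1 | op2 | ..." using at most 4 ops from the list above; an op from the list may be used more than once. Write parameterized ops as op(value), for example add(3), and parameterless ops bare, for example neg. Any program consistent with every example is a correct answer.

add(6) | add(-5) | neg

Check, running the answer program on each example:
  -27 -> -21 -> -26 -> 26
  8 -> 14 -> 9 -> -9
  -47 -> -41 -> -46 -> 46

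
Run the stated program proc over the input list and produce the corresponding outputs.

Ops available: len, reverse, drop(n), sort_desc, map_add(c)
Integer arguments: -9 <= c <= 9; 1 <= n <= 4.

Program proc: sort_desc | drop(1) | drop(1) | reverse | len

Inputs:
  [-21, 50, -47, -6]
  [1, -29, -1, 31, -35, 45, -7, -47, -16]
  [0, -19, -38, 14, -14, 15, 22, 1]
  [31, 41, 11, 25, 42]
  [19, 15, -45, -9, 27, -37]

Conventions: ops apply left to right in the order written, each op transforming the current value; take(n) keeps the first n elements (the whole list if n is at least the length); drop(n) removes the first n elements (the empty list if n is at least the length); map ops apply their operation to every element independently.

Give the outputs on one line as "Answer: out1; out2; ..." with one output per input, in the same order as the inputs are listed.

Execution, op by op:
  [-21, 50, -47, -6] -> [50, -6, -21, -47] -> [-6, -21, -47] -> [-21, -47] -> [-47, -21] -> 2
  [1, -29, -1, 31, -35, 45, -7, -47, -16] -> [45, 31, 1, -1, -7, -16, -29, -35, -47] -> [31, 1, -1, -7, -16, -29, -35, -47] -> [1, -1, -7, -16, -29, -35, -47] -> [-47, -35, -29, -16, -7, -1, 1] -> 7
  [0, -19, -38, 14, -14, 15, 22, 1] -> [22, 15, 14, 1, 0, -14, -19, -38] -> [15, 14, 1, 0, -14, -19, -38] -> [14, 1, 0, -14, -19, -38] -> [-38, -19, -14, 0, 1, 14] -> 6
  [31, 41, 11, 25, 42] -> [42, 41, 31, 25, 11] -> [41, 31, 25, 11] -> [31, 25, 11] -> [11, 25, 31] -> 3
  [19, 15, -45, -9, 27, -37] -> [27, 19, 15, -9, -37, -45] -> [19, 15, -9, -37, -45] -> [15, -9, -37, -45] -> [-45, -37, -9, 15] -> 4

2; 7; 6; 3; 4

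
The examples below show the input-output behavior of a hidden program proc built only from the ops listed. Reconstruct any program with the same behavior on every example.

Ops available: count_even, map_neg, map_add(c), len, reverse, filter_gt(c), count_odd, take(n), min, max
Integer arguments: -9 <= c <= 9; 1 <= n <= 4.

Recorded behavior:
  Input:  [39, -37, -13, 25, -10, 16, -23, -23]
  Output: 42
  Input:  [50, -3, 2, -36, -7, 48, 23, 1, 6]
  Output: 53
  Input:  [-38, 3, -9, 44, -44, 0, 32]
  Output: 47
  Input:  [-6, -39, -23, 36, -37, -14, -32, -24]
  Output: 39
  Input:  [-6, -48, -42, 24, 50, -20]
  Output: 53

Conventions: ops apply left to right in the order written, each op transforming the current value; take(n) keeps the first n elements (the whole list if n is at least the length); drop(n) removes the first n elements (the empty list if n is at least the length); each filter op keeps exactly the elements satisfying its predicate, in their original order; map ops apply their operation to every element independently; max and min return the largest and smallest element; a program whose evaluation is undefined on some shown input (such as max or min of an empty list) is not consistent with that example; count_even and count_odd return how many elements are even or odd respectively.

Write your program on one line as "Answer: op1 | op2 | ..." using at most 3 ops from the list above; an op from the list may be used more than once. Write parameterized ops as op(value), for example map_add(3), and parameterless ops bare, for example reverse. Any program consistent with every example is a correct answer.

map_add(3) | max

Check, running the answer program on each example:
  [39, -37, -13, 25, -10, 16, -23, -23] -> [42, -34, -10, 28, -7, 19, -20, -20] -> 42
  [50, -3, 2, -36, -7, 48, 23, 1, 6] -> [53, 0, 5, -33, -4, 51, 26, 4, 9] -> 53
  [-38, 3, -9, 44, -44, 0, 32] -> [-35, 6, -6, 47, -41, 3, 35] -> 47
  [-6, -39, -23, 36, -37, -14, -32, -24] -> [-3, -36, -20, 39, -34, -11, -29, -21] -> 39
  [-6, -48, -42, 24, 50, -20] -> [-3, -45, -39, 27, 53, -17] -> 53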